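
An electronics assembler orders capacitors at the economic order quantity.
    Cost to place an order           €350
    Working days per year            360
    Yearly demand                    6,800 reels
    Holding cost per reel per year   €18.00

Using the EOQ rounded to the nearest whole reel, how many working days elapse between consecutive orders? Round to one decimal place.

Optimal lot size Q* = (2 × 6,800 × €350 / €18)^½ ≈ 514.24 → Q = 514 reels
Cycle time = (working days × Q)/D = (360 × 514) / 6,800 = 27.212 days

27.2 days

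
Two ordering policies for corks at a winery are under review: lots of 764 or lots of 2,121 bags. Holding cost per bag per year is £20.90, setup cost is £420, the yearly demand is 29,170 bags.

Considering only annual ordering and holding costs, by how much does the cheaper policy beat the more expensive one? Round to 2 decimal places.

£3,921.02

TC(Q) = (D/Q)S + (Q/2)H
TC(764) = (29,170/764)×420 + (764/2)×20.9 = £24,019.66
TC(2,121) = (29,170/2,121)×420 + (2,121/2)×20.9 = £27,940.69
Lots of 764 are cheaper by £3,921.02.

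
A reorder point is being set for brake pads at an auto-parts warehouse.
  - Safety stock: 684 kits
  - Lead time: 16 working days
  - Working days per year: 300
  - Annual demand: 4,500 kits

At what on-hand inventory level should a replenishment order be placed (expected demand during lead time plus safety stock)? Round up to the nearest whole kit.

Daily demand d = 4,500 / 300 = 15.000 kits/day
Demand during lead time = 15.000 × 16 = 240.00
Reorder point = 240.00 + 684 = 924.00 → round up

924 kits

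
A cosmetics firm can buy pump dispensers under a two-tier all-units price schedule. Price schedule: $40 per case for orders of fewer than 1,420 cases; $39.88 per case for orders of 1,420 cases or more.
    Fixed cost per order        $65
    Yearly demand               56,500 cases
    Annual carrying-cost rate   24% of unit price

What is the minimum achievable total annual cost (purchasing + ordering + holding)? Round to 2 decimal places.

H₁ = 24%×$40 = $9.6000;  H₂ = 24%×$39.88 = $9.5712
EOQ₁ = √(2×56,500×65/9.6000) = 874.70  (< 1,420, feasible at tier 1)
EOQ₂ = √(2×56,500×65/9.5712) = 876.02  (< 1,420 → use Q = 1,420 at tier-2 price)
TC(tier 1 (EOQ₁), Q≈874.7) = $2,268,397.14
TC(tier 2, Q≈1,420.0) = $2,262,601.82
Minimum at tier 2: $2,262,601.82

$2,262,601.82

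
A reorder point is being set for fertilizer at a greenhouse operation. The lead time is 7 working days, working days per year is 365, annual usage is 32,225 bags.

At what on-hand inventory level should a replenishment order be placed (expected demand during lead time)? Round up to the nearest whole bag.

619 bags

Daily demand d = 32,225 / 365 = 88.288 bags/day
Demand during lead time = 88.288 × 7 = 618.01
Reorder point = 618.01 → round up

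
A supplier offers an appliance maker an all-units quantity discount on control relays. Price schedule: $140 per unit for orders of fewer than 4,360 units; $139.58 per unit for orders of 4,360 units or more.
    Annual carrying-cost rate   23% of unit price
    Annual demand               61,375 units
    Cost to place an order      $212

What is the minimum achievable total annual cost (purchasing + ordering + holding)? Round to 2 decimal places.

H₁ = 23%×$140 = $32.2000;  H₂ = 23%×$139.58 = $32.1034
EOQ₁ = √(2×61,375×212/32.2000) = 898.98  (< 4,360, feasible at tier 1)
EOQ₂ = √(2×61,375×212/32.1034) = 900.33  (< 4,360 → use Q = 4,360 at tier-2 price)
TC(tier 1 (EOQ₁), Q≈899.0) = $8,621,447.20
TC(tier 2, Q≈4,360.0) = $8,639,692.20
Minimum at tier 1 (EOQ₁): $8,621,447.20

$8,621,447.20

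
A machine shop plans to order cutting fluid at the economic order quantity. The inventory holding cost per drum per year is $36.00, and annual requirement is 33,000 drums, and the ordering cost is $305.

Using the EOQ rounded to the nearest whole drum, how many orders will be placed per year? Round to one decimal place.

44.1 orders per year

Q* = √(2·D·S / H) = √(2·33,000·305 / 36) = √559,166.7 ≈ 747.77 → Q = 748
N = D/Q = 33,000/748 ≈ 44.118 orders/yr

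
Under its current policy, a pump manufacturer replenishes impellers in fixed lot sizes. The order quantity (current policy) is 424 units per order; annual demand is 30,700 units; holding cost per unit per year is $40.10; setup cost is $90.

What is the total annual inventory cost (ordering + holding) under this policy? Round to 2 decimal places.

Annual ordering cost = (D/Q)·S = (30,700/424) × 90 = $6,516.51
Annual holding cost  = (Q/2)·H = (424/2) × 40.1 = $8,501.20
Total = $6,516.51 + $8,501.20 = $15,017.71

$15,017.71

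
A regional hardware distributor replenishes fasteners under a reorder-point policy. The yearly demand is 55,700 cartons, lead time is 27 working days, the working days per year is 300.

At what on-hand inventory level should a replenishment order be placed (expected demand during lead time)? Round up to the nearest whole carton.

5,013 cartons

Daily demand d = 55,700 / 300 = 185.667 cartons/day
Demand during lead time = 185.667 × 27 = 5,013.00
Reorder point = 5,013.00 → round up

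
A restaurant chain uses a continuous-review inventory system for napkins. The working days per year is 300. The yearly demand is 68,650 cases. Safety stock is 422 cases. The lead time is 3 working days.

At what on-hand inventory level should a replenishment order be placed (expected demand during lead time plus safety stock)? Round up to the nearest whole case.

Daily demand d = 68,650 / 300 = 228.833 cases/day
Demand during lead time = 228.833 × 3 = 686.50
Reorder point = 686.50 + 422 = 1,108.50 → round up

1,109 cases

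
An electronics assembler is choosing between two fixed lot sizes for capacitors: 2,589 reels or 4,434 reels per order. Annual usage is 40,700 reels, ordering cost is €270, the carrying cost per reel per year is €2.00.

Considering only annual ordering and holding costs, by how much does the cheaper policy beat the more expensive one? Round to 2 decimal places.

TC(Q) = (D/Q)S + (Q/2)H
TC(2,589) = (40,700/2,589)×270 + (2,589/2)×2 = €6,833.50
TC(4,434) = (40,700/4,434)×270 + (4,434/2)×2 = €6,912.35
Lots of 2,589 are cheaper by €78.85.

€78.85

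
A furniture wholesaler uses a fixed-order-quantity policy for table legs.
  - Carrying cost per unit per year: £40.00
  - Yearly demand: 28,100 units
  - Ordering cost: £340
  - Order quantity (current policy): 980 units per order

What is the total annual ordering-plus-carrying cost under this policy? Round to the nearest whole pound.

£29,349

Ordering: D/Q × S = 28,100/980 × £340 = £9,748.98
Holding:  Q/2 × H = 980/2 × £40 = £19,600.00
Total = £9,748.98 + £19,600.00 = £29,348.98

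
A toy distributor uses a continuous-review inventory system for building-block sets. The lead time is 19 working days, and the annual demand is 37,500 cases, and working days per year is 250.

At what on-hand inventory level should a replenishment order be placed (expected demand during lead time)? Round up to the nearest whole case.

Daily demand d = 37,500 / 250 = 150.000 cases/day
Demand during lead time = 150.000 × 19 = 2,850.00
Reorder point = 2,850.00 → round up

2,850 cases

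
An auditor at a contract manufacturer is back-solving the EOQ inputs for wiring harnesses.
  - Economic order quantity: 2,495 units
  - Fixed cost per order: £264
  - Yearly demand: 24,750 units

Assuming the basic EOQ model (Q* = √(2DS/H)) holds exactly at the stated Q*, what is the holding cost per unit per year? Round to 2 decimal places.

From Q* = √(2DS/H) ⇒ Q*² = 2DS/H.
H = 2DS / Q² = 2 × 24,750 × 264 / 2,495² = 2.0993

£2.10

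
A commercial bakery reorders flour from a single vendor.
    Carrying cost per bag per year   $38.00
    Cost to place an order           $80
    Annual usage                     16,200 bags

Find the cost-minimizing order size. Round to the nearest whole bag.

261 bags

Optimal lot size Q* = (2 × 16,200 × $80 / $38)^½ ≈ 261.17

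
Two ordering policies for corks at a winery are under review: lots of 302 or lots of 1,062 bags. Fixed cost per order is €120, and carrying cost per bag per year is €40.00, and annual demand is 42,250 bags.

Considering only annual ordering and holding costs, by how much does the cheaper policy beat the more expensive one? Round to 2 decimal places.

€3,185.93

TC(Q) = (D/Q)S + (Q/2)H
TC(302) = (42,250/302)×120 + (302/2)×40 = €22,828.08
TC(1,062) = (42,250/1,062)×120 + (1,062/2)×40 = €26,014.01
Cheaper: Q = 302.  Difference = €3,185.93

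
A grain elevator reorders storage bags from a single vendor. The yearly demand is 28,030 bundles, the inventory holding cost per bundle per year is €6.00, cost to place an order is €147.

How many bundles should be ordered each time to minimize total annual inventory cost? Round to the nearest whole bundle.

1,172 bundles

2DS/H = 2·28,030·147/6 = 1,373,470.00
EOQ = √1,373,470.00 ≈ 1,171.95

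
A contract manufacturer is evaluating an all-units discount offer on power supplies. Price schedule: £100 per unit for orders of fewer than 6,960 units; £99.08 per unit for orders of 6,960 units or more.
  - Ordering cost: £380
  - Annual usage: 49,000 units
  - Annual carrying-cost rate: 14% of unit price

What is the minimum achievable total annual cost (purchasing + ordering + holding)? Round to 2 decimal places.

£4,905,867.06

H₁ = 14%×£100 = £14.0000;  H₂ = 14%×£99.08 = £13.8712
EOQ₁ = √(2×49,000×380/14.0000) = 1,630.95  (< 6,960, feasible at tier 1)
EOQ₂ = √(2×49,000×380/13.8712) = 1,638.51  (< 6,960 → use Q = 6,960 at tier-2 price)
TC(tier 1 (EOQ₁), Q≈1,631.0) = £4,922,833.31
TC(tier 2, Q≈6,960.0) = £4,905,867.06
Minimum at tier 2: £4,905,867.06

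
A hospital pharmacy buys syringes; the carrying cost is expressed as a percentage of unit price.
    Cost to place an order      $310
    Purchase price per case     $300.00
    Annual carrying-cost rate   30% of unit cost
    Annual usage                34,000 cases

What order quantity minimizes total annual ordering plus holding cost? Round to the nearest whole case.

Holding cost per case per year: H = 30% × $300 = $90.0000
EOQ = √(2DS/H) = √(2 × 34,000 × 310 / 90)
    = √(234,222.22) ≈ 483.97

484 cases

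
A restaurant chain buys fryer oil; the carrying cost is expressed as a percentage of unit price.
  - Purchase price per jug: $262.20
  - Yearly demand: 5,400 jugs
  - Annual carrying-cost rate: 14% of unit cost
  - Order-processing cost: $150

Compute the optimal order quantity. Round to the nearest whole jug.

210 jugs

Carrying cost H = $262.2 × 14% = $36.7080/jug/yr
Q* = √(2·D·S / H) = √(2·5,400·150 / 36.708) = √44,132.1 ≈ 210.08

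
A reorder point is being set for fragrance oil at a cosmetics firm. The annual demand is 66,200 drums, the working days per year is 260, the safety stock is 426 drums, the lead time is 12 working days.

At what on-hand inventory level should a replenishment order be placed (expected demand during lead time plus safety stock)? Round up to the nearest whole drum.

3,482 drums

Daily demand d = 66,200 / 260 = 254.615 drums/day
Demand during lead time = 254.615 × 12 = 3,055.38
Reorder point = 3,055.38 + 426 = 3,481.38 → round up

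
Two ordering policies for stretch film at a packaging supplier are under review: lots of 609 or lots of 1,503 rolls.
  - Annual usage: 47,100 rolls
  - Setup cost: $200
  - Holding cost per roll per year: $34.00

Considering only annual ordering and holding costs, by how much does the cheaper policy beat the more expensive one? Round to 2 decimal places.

$5,997.48

For each Q, cost = (D/Q)·S + (Q/2)·H.
TC(609) = (47,100/609)×200 + (609/2)×34 = $25,820.98
TC(1,503) = (47,100/1,503)×200 + (1,503/2)×34 = $31,818.47
Cheaper: Q = 609.  Difference = $5,997.48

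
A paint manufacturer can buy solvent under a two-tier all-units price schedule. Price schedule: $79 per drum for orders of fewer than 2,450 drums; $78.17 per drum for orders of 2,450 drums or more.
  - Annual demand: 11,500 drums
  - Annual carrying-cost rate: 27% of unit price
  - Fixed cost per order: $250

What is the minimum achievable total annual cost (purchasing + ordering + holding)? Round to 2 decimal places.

H₁ = 27%×$79 = $21.3300;  H₂ = 27%×$78.17 = $21.1059
EOQ₁ = √(2×11,500×250/21.3300) = 519.20  (< 2,450, feasible at tier 1)
EOQ₂ = √(2×11,500×250/21.1059) = 521.95  (< 2,450 → use Q = 2,450 at tier-2 price)
TC(tier 1 (EOQ₁), Q≈519.2) = $919,574.63
TC(tier 2, Q≈2,450.0) = $925,983.20
Minimum at tier 1 (EOQ₁): $919,574.63

$919,574.63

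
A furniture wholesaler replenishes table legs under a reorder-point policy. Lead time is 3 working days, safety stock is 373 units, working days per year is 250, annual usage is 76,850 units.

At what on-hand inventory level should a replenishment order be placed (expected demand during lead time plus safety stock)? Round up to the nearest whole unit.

1,296 units

Daily demand d = 76,850 / 250 = 307.400 units/day
Demand during lead time = 307.400 × 3 = 922.20
Reorder point = 922.20 + 373 = 1,295.20 → round up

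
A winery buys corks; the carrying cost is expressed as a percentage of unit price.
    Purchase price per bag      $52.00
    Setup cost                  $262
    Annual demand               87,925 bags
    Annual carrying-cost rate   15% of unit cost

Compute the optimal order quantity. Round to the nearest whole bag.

Holding cost per bag per year: H = 15% × $52 = $7.8000
Q* = √(2·D·S / H) = √(2·87,925·262 / 7.8) = √5,906,756.4 ≈ 2,430.38

2,430 bags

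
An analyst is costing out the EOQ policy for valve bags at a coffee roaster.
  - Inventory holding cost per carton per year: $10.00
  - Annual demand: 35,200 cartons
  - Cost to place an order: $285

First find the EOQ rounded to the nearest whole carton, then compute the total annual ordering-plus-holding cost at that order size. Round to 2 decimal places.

EOQ = √(2DS/H) = √(2 × 35,200 × 285 / 10)
    = √(2,006,400.00) ≈ 1,416.47 → Q = 1,416 cartons
Orders/yr = 35,200/1,416 = 24.859; ordering cost = 24.859 × $285 = $7,084.75
Average inventory = 1,416/2 = 708; holding cost = 708 × $10 = $7,080.00
Total = $7,084.75 + $7,080.00 = $14,164.75

$14,164.75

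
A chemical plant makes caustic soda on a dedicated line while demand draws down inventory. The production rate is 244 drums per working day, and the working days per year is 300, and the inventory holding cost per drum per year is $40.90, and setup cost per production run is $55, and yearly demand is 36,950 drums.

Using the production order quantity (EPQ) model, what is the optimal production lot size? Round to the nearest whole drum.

d = 36,950/300 = 123.1667 drums/day;  effective holding cost H(1 − d/p) = 40.9·(1 − 123.1667/244) = 20.25444
Q* = √(2DS / H_eff) = √(2·36,950·55 / 20.25444) ≈ 447.96

448 drums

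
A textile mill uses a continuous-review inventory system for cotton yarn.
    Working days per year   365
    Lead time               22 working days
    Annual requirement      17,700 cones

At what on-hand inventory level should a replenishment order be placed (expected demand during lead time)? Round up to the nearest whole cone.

Daily demand d = 17,700 / 365 = 48.493 cones/day
Demand during lead time = 48.493 × 22 = 1,066.85
Reorder point = 1,066.85 → round up

1,067 cones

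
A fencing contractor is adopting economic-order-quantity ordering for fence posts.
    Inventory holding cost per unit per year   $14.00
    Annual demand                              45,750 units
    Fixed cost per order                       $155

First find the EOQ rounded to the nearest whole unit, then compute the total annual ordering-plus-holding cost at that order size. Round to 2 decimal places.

$14,090.96

Optimal lot size Q* = (2 × 45,750 × $155 / $14)^½ ≈ 1,006.50 → Q = 1,006 units
Orders/yr = 45,750/1,006 = 45.477; ordering cost = 45.477 × $155 = $7,048.96
Average inventory = 1,006/2 = 503; holding cost = 503 × $14 = $7,042.00
Total = $7,048.96 + $7,042.00 = $14,090.96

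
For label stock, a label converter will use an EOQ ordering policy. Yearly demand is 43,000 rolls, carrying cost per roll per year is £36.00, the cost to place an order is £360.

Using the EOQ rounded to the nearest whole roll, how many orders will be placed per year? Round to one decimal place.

Optimal lot size Q* = (2 × 43,000 × £360 / £36)^½ ≈ 927.36 → Q = 927
N = D/Q = 43,000/927 ≈ 46.386 orders/yr

46.4 orders per year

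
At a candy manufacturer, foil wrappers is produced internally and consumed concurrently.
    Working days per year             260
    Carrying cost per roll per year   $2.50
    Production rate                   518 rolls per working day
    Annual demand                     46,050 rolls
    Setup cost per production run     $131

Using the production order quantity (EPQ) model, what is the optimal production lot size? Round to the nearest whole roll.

2,708 rolls

Daily demand d = 46,050/260 = 177.115; p = 518; 1 − d/p = 0.65808
EPQ = √(2DS / (H(1 − d/p)))
    = √(2 × 46,050 × 131 / (2.5 × 0.65808)) ≈ 2,708.05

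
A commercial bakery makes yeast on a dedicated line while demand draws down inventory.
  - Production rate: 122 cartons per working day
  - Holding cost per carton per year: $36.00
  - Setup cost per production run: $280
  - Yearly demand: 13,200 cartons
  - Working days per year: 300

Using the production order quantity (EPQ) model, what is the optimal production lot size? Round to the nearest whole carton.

567 cartons

Daily demand d = 13,200/300 = 44.000; p = 122; 1 − d/p = 0.63934
EPQ = √(2DS / (H(1 − d/p)))
    = √(2 × 13,200 × 280 / (36 × 0.63934)) ≈ 566.71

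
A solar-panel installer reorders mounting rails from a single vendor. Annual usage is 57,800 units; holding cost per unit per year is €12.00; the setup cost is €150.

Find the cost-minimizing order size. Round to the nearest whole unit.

EOQ = √(2DS/H) = √(2 × 57,800 × 150 / 12)
    = √(1,445,000.00) ≈ 1,202.08

1,202 units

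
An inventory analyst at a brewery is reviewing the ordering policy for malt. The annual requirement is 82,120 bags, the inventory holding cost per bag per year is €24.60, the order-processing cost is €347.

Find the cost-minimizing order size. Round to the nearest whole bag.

1,522 bags

2DS/H = 2·82,120·347/24.6 = 2,316,718.70
EOQ = √2,316,718.70 ≈ 1,522.08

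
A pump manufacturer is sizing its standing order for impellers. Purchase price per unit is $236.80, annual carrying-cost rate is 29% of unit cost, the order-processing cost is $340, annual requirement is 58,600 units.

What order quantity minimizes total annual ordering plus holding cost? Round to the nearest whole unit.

762 units

Holding cost per unit per year: H = 29% × $236.8 = $68.6720
EOQ = √(2DS/H) = √(2 × 58,600 × 340 / 68.672)
    = √(580,265.61) ≈ 761.75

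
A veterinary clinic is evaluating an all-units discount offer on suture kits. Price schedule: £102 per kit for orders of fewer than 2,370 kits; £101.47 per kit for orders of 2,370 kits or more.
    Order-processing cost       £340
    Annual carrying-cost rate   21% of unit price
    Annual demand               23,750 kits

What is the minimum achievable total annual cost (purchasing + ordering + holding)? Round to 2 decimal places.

£2,438,570.48

H₁ = 21%×£102 = £21.4200;  H₂ = 21%×£101.47 = £21.3087
EOQ₁ = √(2×23,750×340/21.4200) = 868.31  (< 2,370, feasible at tier 1)
EOQ₂ = √(2×23,750×340/21.3087) = 870.58  (< 2,370 → use Q = 2,370 at tier-2 price)
TC(tier 1 (EOQ₁), Q≈868.3) = £2,441,099.27
TC(tier 2, Q≈2,370.0) = £2,438,570.48
Minimum at tier 2: £2,438,570.48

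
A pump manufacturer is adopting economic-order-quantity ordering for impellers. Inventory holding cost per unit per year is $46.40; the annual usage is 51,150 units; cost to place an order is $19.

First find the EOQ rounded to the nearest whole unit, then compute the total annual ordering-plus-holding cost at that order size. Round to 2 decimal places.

2DS/H = 2·51,150·19/46.4 = 41,890.09
EOQ = √41,890.09 ≈ 204.67 → Q = 205 units
Annual ordering cost = (D/Q)·S = (51,150/205) × 19 = $4,740.73
Annual holding cost  = (Q/2)·H = (205/2) × 46.4 = $4,756.00
Total = $4,740.73 + $4,756.00 = $9,496.73

$9,496.73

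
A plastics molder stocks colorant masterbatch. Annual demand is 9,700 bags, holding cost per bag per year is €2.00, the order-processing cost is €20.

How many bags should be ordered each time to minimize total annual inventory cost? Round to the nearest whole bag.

440 bags

EOQ = √(2DS/H) = √(2 × 9,700 × 20 / 2)
    = √(194,000.00) ≈ 440.45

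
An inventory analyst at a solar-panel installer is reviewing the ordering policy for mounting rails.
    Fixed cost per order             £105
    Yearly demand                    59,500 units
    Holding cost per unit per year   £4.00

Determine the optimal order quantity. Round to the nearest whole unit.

1,767 units

EOQ = √(2DS/H) = √(2 × 59,500 × 105 / 4)
    = √(3,123,750.00) ≈ 1,767.41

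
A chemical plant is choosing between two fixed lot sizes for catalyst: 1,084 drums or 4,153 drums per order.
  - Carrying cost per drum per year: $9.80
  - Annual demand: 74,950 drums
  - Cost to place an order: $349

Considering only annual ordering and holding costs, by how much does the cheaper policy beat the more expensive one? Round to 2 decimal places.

For each Q, cost = (D/Q)·S + (Q/2)·H.
TC(1,084) = (74,950/1,084)×349 + (1,084/2)×9.8 = $29,442.18
TC(4,153) = (74,950/4,153)×349 + (4,153/2)×9.8 = $26,648.17
Cheaper: Q = 4,153.  Difference = $2,794.01

$2,794.01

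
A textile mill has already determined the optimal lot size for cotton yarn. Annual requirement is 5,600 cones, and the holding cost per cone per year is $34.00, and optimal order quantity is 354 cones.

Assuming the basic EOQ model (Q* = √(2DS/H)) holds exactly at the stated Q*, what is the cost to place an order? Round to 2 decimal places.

Since Q* = (2DS/H)^½, squaring gives Q*²·H = 2DS.
S = Q²H / (2D) = 354² × 34 / (2 × 5,600) = 380.4236

$380.42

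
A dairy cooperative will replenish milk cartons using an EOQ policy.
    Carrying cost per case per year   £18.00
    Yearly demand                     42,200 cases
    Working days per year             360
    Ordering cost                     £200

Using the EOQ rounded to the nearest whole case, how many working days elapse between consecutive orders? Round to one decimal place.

8.3 days

Optimal lot size Q* = (2 × 42,200 × £200 / £18)^½ ≈ 968.39 → Q = 968 cases
Days between orders = 360 / (D/Q) = 360 / 43.595 ≈ 8.258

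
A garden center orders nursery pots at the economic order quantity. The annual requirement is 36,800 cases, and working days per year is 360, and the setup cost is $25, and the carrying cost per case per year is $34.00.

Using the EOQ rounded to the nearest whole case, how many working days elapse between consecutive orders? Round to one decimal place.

2DS/H = 2·36,800·25/34 = 54,117.65
EOQ = √54,117.65 ≈ 232.63 → Q = 233 cases
T = Q/D × 360 days = 233/36,800 × 360 = 2.279 days

2.3 days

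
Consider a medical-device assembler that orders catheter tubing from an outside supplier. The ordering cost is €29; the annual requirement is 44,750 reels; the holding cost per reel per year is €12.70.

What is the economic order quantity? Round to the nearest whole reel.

452 reels

EOQ = √(2DS/H) = √(2 × 44,750 × 29 / 12.7)
    = √(204,370.08) ≈ 452.07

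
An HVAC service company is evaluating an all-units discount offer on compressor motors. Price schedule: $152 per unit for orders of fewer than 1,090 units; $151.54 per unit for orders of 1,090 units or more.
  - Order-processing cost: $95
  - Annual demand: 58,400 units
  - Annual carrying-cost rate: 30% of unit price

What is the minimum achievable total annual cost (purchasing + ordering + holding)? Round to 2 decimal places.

H₁ = 30%×$152 = $45.6000;  H₂ = 30%×$151.54 = $45.4620
EOQ₁ = √(2×58,400×95/45.6000) = 493.29  (< 1,090, feasible at tier 1)
EOQ₂ = √(2×58,400×95/45.4620) = 494.04  (< 1,090 → use Q = 1,090 at tier-2 price)
TC(tier 1 (EOQ₁), Q≈493.3) = $8,899,293.95
TC(tier 2, Q≈1,090.0) = $8,879,802.70
Minimum at tier 2: $8,879,802.70

$8,879,802.70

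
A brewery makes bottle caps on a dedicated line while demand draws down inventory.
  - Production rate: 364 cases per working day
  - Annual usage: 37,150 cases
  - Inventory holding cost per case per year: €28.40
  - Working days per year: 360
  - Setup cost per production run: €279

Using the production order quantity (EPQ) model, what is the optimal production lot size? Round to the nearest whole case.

d = 37,150/360 = 103.1944 cases/day;  effective holding cost H(1 − d/p) = 28.4·(1 − 103.1944/364) = 20.34857
Q* = √(2DS / H_eff) = √(2·37,150·279 / 20.34857) ≈ 1,009.32

1,009 cases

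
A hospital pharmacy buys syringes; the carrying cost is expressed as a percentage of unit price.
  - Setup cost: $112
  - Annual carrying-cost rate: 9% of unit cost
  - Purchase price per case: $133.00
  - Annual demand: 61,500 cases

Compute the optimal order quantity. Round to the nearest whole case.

1,073 cases

H = i·C = 0.09 × $133 = $11.9700 per case-year
Q* = √(2·D·S / H) = √(2·61,500·112 / 11.97) = √1,150,877.2 ≈ 1,072.79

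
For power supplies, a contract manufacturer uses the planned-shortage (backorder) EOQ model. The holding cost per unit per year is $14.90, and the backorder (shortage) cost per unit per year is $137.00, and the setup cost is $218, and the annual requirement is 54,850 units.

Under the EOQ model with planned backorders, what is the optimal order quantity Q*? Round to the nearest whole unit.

Basic EOQ = √(2·54,850·218/14.9) = 1,266.889
Backorder adjustment √((H+b)/b) = √((14.9+137)/137) = 1.0530
Q* = 1,266.889 × 1.0530 ≈ 1,334.00

1,334 units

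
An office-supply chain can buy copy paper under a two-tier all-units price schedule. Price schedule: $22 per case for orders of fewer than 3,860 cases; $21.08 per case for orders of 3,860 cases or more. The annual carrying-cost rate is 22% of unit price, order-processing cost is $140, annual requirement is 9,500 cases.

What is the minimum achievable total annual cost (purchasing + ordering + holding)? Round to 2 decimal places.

$209,555.13

H₁ = 22%×$22 = $4.8400;  H₂ = 22%×$21.08 = $4.6376
EOQ₁ = √(2×9,500×140/4.8400) = 741.34  (< 3,860, feasible at tier 1)
EOQ₂ = √(2×9,500×140/4.6376) = 757.35  (< 3,860 → use Q = 3,860 at tier-2 price)
TC(tier 1 (EOQ₁), Q≈741.3) = $212,588.09
TC(tier 2, Q≈3,860.0) = $209,555.13
Minimum at tier 2: $209,555.13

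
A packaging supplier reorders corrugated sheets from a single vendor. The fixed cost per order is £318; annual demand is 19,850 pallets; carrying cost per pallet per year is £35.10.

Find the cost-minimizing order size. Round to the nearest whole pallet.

Optimal lot size Q* = (2 × 19,850 × £318 / £35.1)^½ ≈ 599.73

600 pallets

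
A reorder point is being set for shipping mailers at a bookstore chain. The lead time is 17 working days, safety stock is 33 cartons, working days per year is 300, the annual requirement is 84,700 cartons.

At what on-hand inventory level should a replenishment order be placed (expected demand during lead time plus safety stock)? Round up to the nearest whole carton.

4,833 cartons

Daily demand d = 84,700 / 300 = 282.333 cartons/day
Demand during lead time = 282.333 × 17 = 4,799.67
Reorder point = 4,799.67 + 33 = 4,832.67 → round up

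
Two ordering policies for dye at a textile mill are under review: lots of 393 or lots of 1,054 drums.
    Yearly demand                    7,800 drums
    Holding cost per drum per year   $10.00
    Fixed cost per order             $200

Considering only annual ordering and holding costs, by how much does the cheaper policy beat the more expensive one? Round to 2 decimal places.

For each Q, cost = (D/Q)·S + (Q/2)·H.
TC(393) = (7,800/393)×200 + (393/2)×10 = $5,934.47
TC(1,054) = (7,800/1,054)×200 + (1,054/2)×10 = $6,750.08
Lots of 393 are cheaper by $815.61.

$815.61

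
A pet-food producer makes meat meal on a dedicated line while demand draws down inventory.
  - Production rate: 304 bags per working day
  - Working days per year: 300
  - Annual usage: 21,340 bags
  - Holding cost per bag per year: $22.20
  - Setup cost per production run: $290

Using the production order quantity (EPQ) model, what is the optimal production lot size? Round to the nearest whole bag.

d = 21,340/300 = 71.1333 bags/day;  effective holding cost H(1 − d/p) = 22.2·(1 − 71.1333/304) = 17.00539
Q* = √(2DS / H_eff) = √(2·21,340·290 / 17.00539) ≈ 853.14

853 bags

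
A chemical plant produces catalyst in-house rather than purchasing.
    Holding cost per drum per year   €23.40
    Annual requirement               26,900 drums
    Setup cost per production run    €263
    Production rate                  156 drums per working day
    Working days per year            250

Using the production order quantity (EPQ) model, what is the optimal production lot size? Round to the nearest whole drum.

Daily demand d = 26,900/250 = 107.600; p = 156; 1 − d/p = 0.31026
EPQ = √(2DS / (H(1 − d/p)))
    = √(2 × 26,900 × 263 / (23.4 × 0.31026)) ≈ 1,396.05

1,396 drums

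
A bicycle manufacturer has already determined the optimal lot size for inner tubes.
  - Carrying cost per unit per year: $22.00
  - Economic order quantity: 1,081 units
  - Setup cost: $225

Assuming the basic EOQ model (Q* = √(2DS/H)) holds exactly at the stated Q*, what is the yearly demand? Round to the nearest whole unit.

Since Q* = (2DS/H)^½, squaring gives Q*²·H = 2DS.
D = Q²H / (2S) = 1,081² × 22 / (2 × 225) = 57,129.65

57,130 units per year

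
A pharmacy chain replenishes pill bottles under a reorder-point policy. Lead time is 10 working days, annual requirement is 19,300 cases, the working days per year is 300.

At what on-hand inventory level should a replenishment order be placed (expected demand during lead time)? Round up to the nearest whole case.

644 cases

Daily demand d = 19,300 / 300 = 64.333 cases/day
Demand during lead time = 64.333 × 10 = 643.33
Reorder point = 643.33 → round up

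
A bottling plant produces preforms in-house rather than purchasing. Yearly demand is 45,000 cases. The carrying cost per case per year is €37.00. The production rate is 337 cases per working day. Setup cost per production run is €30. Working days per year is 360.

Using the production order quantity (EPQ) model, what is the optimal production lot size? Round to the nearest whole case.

Daily demand d = 45,000/360 = 125.000; p = 337; 1 − d/p = 0.62908
EPQ = √(2DS / (H(1 − d/p)))
    = √(2 × 45,000 × 30 / (37 × 0.62908)) ≈ 340.59

341 cases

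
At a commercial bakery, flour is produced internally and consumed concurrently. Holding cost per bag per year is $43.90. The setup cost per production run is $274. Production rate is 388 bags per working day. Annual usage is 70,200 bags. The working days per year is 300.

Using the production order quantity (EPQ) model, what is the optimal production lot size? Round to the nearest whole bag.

d = 70,200/300 = 234.0000 bags/day;  effective holding cost H(1 − d/p) = 43.9·(1 − 234.0000/388) = 17.42423
Q* = √(2DS / H_eff) = √(2·70,200·274 / 17.42423) ≈ 1,485.87

1,486 bags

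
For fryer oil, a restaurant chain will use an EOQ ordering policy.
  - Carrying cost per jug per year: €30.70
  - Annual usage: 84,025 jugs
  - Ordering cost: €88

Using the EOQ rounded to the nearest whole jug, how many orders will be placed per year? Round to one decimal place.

2DS/H = 2·84,025·88/30.7 = 481,706.84
EOQ = √481,706.84 ≈ 694.05 → Q = 694
Orders per year = D/Q = 84,025 / 694 = 121.073

121.1 orders per year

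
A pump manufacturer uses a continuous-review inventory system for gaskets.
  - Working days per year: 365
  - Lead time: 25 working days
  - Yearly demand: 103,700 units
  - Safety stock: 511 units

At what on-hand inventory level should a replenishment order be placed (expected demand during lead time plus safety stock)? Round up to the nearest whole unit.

Daily demand d = 103,700 / 365 = 284.110 units/day
Demand during lead time = 284.110 × 25 = 7,102.74
Reorder point = 7,102.74 + 511 = 7,613.74 → round up

7,614 units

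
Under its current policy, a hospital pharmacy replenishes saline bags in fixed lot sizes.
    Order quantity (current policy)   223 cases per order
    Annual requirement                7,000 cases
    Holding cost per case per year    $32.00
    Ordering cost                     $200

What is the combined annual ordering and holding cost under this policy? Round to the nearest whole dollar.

Annual ordering cost = (D/Q)·S = (7,000/223) × 200 = $6,278.03
Annual holding cost  = (Q/2)·H = (223/2) × 32 = $3,568.00
Total = $6,278.03 + $3,568.00 = $9,846.03

$9,846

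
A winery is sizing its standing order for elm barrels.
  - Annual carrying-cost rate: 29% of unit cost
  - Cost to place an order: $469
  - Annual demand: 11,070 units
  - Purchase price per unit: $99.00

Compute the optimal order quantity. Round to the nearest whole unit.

601 units

H = i·C = 0.29 × $99 = $28.7100 per unit-year
Optimal lot size Q* = (2 × 11,070 × $469 / $28.71)^½ ≈ 601.39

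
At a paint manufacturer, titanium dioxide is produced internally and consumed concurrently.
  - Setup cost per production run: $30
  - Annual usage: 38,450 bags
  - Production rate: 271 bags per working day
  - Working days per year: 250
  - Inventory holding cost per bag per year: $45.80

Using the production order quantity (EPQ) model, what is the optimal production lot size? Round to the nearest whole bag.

341 bags

d = 38,450/250 = 153.8000 bags/day;  effective holding cost H(1 − d/p) = 45.8·(1 − 153.8000/271) = 19.80723
Q* = √(2DS / H_eff) = √(2·38,450·30 / 19.80723) ≈ 341.28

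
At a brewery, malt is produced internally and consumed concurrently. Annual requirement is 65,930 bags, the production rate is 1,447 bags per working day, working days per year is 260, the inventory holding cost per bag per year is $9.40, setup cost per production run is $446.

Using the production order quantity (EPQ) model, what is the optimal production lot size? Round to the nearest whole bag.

2,754 bags

d = 65,930/260 = 253.5769 bags/day;  effective holding cost H(1 − d/p) = 9.4·(1 − 253.5769/1447) = 7.75271
Q* = √(2DS / H_eff) = √(2·65,930·446 / 7.75271) ≈ 2,754.21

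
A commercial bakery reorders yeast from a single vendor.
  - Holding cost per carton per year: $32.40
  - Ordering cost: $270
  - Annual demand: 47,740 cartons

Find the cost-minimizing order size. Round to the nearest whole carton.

892 cartons

2DS/H = 2·47,740·270/32.4 = 795,666.67
EOQ = √795,666.67 ≈ 892.00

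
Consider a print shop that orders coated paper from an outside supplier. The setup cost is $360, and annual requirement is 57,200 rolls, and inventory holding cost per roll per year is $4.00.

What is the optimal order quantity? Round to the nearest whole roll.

3,209 rolls

EOQ = √(2DS/H) = √(2 × 57,200 × 360 / 4)
    = √(10,296,000.00) ≈ 3,208.74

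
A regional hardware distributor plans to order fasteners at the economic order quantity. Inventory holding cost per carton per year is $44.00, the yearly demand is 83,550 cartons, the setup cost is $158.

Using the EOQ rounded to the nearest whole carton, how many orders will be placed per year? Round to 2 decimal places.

107.81 orders per year

Optimal lot size Q* = (2 × 83,550 × $158 / $44)^½ ≈ 774.62 → Q = 775
N = D/Q = 83,550/775 ≈ 107.806 orders/yr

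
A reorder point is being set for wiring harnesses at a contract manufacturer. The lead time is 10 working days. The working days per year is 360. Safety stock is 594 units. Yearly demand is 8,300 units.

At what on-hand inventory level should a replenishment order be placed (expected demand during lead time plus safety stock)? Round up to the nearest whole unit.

825 units

Daily demand d = 8,300 / 360 = 23.056 units/day
Demand during lead time = 23.056 × 10 = 230.56
Reorder point = 230.56 + 594 = 824.56 → round up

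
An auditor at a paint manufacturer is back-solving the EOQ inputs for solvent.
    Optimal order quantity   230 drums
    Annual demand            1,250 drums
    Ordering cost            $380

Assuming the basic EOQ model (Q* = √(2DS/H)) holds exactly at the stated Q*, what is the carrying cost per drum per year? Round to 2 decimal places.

$17.96

From Q* = √(2DS/H) ⇒ Q*² = 2DS/H.
H = 2DS / Q² = 2 × 1,250 × 380 / 230² = 17.9584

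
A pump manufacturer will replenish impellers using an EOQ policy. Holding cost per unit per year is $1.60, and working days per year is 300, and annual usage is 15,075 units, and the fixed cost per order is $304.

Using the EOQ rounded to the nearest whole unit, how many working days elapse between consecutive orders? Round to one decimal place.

47.6 days

Q* = √(2·D·S / H) = √(2·15,075·304 / 1.6) = √5,728,500.0 ≈ 2,393.43 → Q = 2,393 units
T = Q/D × 300 days = 2,393/15,075 × 300 = 47.622 days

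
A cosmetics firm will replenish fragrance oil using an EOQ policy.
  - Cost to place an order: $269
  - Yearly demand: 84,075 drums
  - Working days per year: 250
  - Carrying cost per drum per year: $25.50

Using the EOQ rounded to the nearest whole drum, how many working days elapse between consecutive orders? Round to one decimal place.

4.0 days

2DS/H = 2·84,075·269/25.5 = 1,773,817.65
EOQ = √1,773,817.65 ≈ 1,331.85 → Q = 1,332 drums
Days between orders = 250 / (D/Q) = 250 / 63.119 ≈ 3.961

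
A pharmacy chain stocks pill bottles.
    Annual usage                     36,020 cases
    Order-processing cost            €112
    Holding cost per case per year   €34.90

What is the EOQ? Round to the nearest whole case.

EOQ = √(2DS/H) = √(2 × 36,020 × 112 / 34.9)
    = √(231,188.54) ≈ 480.82

481 cases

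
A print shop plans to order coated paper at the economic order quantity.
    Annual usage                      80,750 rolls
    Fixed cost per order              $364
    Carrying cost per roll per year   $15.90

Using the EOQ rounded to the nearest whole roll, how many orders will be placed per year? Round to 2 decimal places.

41.99 orders per year

Optimal lot size Q* = (2 × 80,750 × $364 / $15.9)^½ ≈ 1,922.82 → Q = 1,923
Orders per year = D/Q = 80,750 / 1,923 = 41.992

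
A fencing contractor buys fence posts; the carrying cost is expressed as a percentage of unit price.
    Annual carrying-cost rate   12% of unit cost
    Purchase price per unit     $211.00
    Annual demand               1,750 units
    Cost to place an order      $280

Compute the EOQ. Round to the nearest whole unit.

197 units

Carrying cost H = $211 × 12% = $25.3200/unit/yr
2DS/H = 2·1,750·280/25.32 = 38,704.58
EOQ = √38,704.58 ≈ 196.73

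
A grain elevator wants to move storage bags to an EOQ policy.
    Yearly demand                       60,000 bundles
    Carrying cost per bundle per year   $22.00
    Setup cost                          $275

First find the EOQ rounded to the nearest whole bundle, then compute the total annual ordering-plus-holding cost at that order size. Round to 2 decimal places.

$26,944.39

Q* = √(2·D·S / H) = √(2·60,000·275 / 22) = √1,500,000.0 ≈ 1,224.74 → Q = 1,225 bundles
Orders/yr = 60,000/1,225 = 48.980; ordering cost = 48.980 × $275 = $13,469.39
Average inventory = 1,225/2 = 612.5; holding cost = 612.5 × $22 = $13,475.00
Total = $13,469.39 + $13,475.00 = $26,944.39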